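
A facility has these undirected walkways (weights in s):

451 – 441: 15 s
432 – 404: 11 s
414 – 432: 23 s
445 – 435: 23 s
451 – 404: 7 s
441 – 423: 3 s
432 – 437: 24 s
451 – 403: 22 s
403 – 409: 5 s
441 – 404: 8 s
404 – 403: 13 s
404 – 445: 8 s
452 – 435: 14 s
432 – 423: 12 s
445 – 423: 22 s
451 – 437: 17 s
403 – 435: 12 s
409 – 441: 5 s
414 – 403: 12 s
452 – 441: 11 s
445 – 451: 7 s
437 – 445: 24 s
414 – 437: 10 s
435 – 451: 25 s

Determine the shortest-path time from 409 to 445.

21 s

Shortest distances from 409:
409: 0
441: 5  (via 409)
403: 5  (via 409)
423: 8  (via 441)
404: 13  (via 441)
452: 16  (via 441)
435: 17  (via 403)
414: 17  (via 403)
451: 20  (via 441)
432: 20  (via 423)
445: 21  (via 404)
Shortest route: 409 → 441 → 404 → 445 = 21 s.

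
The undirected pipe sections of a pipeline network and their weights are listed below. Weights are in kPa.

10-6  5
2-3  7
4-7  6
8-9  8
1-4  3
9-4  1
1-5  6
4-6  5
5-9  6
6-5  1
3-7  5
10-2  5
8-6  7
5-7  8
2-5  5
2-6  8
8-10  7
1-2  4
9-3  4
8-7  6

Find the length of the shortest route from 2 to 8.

Settle nodes by increasing distance from 2:
2: 0
1: 4  (via 2)
5: 5  (via 2)
10: 5  (via 2)
6: 6  (via 5)
3: 7  (via 2)
4: 7  (via 1)
9: 8  (via 4)
7: 12  (via 3)
8: 12  (via 10)
Shortest route: 2 → 10 → 8 = 12 kPa.

12 kPa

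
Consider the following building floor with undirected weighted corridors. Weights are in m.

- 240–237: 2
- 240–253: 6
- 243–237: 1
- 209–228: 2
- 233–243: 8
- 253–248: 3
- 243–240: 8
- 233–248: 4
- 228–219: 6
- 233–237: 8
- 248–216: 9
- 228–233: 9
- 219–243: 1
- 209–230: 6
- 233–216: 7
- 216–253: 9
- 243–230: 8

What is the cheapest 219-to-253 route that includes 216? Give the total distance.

Best 219 to 216: 219 → 243 → 233 → 216 costing 16
Best 216 to 253: 216 → 253 costing 9
Total via 216: 16 + 9 = 25 m.

25 m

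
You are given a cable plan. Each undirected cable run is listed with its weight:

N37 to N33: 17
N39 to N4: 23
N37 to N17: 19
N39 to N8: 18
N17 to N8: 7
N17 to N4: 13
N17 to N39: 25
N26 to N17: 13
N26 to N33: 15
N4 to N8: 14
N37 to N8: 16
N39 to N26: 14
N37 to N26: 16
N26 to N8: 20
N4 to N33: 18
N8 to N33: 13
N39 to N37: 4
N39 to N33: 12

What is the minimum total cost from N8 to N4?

Enumerating some paths:
N8 → N4: 14 = 14
N8 → N17 → N4: 7+13 = 20
Cheapest is N8 → N4 at 14.

14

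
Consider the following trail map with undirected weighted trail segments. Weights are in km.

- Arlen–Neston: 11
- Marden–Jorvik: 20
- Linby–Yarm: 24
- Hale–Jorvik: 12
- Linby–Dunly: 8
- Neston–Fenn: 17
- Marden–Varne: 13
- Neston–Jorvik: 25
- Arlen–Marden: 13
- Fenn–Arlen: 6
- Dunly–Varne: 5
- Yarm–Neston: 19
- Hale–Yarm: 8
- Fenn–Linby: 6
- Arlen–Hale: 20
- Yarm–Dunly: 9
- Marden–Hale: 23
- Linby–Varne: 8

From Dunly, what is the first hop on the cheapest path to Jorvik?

Candidate routes:
Dunly - Yarm - Hale - Jorvik: 9+8+12 = 29
Dunly - Linby - Varne - Marden - Jorvik: 8+8+13+20 = 49
Dunly - Linby - Fenn - Arlen - Hale - Jorvik: 8+6+6+20+12 = 52
Dunly - Varne - Marden - Jorvik: 5+13+20 = 38
Cheapest is Dunly - Yarm - Hale - Jorvik at 29 km.
So from Dunly the first move is to Yarm.

Yarm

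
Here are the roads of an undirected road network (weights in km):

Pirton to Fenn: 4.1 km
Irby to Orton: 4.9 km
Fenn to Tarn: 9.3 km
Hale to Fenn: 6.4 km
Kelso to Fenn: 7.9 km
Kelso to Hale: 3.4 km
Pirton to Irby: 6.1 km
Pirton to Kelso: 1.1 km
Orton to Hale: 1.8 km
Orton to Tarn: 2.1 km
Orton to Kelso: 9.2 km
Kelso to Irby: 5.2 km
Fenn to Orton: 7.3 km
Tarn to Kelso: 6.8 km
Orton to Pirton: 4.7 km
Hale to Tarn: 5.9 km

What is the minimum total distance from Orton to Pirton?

4.7 km

Enumerating some paths:
Orton - Hale - Kelso - Pirton: 1.8+3.4+1.1 = 6.3
Orton - Pirton: 4.7 = 4.7
Cheapest is Orton - Pirton at 4.7 km.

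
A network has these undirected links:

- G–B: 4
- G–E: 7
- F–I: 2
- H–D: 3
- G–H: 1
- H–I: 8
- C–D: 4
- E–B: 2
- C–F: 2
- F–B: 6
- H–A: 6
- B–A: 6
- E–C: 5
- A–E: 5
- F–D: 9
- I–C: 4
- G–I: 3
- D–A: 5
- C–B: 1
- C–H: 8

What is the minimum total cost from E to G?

Enumerating some paths:
E - B - G: 2+4 = 6
E - G: 7 = 7
Cheapest is E - B - G at 6.

6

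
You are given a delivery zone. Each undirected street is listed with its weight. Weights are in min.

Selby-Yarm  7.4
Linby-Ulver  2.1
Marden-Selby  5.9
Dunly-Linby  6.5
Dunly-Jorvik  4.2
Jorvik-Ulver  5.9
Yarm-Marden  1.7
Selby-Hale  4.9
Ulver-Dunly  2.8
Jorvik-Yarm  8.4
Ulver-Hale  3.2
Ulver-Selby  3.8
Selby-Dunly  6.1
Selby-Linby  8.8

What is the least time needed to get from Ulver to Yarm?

Running Dijkstra from Ulver:
Ulver: 0
Linby: 2.1  (via Ulver)
Dunly: 2.8  (via Ulver)
Hale: 3.2  (via Ulver)
Selby: 3.8  (via Ulver)
Jorvik: 5.9  (via Ulver)
Marden: 9.7  (via Selby)
Yarm: 11.2  (via Selby)
Shortest route: Ulver–Selby–Yarm = 11.2 min.

11.2 min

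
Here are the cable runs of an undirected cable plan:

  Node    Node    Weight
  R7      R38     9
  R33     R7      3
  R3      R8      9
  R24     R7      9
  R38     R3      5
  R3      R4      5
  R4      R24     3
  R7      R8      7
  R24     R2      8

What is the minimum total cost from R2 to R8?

24

Compare a few routes:
R2 → R24 → R7 → R38 → R3 → R8: 8+9+9+5+9 = 40
R2 → R24 → R4 → R3 → R8: 8+3+5+9 = 25
R2 → R24 → R7 → R8: 8+9+7 = 24
R2 → R24 → R4 → R3 → R38 → R7 → R8: 8+3+5+5+9+7 = 37
The minimum is 24 via R2 → R24 → R7 → R8.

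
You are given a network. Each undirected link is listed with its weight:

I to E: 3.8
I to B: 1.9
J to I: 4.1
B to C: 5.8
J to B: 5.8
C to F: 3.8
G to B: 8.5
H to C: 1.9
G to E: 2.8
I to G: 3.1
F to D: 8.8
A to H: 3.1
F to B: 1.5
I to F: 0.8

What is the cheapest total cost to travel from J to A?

Candidate routes:
J - B - F - C - H - A: 5.8+1.5+3.8+1.9+3.1 = 16.1
J - I - F - C - H - A: 4.1+0.8+3.8+1.9+3.1 = 13.7
The minimum is 13.7 via J - I - F - C - H - A.

13.7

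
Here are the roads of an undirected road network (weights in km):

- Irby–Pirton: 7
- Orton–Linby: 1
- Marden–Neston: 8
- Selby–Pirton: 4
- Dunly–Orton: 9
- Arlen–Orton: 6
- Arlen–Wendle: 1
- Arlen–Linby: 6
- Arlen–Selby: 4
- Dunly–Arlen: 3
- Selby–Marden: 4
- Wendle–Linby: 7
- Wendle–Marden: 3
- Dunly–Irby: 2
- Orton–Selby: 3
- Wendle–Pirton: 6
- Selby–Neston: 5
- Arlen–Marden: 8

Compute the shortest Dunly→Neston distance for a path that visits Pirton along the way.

Best Dunly to Pirton: Dunly–Irby–Pirton costing 9
Shortest Pirton→Neston: Pirton–Selby–Neston = 9
Total via Pirton: 9 + 9 = 18 km.

18 km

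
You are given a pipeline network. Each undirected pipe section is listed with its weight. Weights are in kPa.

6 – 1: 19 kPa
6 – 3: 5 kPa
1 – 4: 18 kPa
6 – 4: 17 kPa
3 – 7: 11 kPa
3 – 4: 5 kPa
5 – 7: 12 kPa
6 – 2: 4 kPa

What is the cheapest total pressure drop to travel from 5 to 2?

32 kPa

Running Dijkstra from 5:
5: 0
7: 12  (via 5)
3: 23  (via 7)
4: 28  (via 3)
6: 28  (via 3)
2: 32  (via 6)
Shortest route: 5 → 7 → 3 → 6 → 2 = 32 kPa.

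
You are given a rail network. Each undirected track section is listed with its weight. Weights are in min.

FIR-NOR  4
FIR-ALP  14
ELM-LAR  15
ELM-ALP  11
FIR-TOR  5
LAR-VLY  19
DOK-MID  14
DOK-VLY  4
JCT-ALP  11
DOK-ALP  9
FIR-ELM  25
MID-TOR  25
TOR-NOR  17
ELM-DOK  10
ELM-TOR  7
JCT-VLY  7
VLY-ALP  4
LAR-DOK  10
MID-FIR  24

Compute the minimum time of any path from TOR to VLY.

Settle nodes by increasing distance from TOR:
TOR: 0
FIR: 5  (via TOR)
ELM: 7  (via TOR)
NOR: 9  (via FIR)
DOK: 17  (via ELM)
ALP: 18  (via ELM)
VLY: 21  (via DOK)
Shortest route: TOR → ELM → DOK → VLY = 21 min.

21 min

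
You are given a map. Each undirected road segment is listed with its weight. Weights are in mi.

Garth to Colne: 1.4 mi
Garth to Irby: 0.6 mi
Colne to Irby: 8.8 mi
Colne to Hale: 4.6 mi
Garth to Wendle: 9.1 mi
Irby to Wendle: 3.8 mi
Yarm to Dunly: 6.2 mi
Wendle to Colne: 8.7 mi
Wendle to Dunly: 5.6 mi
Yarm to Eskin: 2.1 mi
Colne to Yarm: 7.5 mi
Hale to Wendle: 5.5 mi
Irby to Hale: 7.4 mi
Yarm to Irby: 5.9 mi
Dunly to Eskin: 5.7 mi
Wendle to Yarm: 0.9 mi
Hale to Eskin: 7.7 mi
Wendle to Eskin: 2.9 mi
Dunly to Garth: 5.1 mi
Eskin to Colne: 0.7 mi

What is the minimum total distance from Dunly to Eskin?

5.7 mi

Compare a few routes:
Dunly → Eskin: 5.7 = 5.7
Dunly → Garth → Colne → Eskin: 5.1+1.4+0.7 = 7.2
Dunly → Wendle → Eskin: 5.6+2.9 = 8.5
Dunly → Yarm → Eskin: 6.2+2.1 = 8.3
Cheapest is Dunly → Eskin at 5.7 mi.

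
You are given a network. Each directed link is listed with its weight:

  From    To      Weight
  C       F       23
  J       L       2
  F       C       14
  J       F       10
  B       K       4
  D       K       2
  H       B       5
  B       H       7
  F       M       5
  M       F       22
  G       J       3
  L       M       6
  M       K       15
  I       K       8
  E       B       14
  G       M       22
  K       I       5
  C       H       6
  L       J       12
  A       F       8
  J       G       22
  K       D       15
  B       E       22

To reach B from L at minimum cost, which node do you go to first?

Enumerating some paths:
L - J - F - C - H - B: 12+10+14+6+5 = 47
L - M - F - C - H - B: 6+22+14+6+5 = 53
Cheapest is L - J - F - C - H - B at 47.
So from L the first move is to J.

J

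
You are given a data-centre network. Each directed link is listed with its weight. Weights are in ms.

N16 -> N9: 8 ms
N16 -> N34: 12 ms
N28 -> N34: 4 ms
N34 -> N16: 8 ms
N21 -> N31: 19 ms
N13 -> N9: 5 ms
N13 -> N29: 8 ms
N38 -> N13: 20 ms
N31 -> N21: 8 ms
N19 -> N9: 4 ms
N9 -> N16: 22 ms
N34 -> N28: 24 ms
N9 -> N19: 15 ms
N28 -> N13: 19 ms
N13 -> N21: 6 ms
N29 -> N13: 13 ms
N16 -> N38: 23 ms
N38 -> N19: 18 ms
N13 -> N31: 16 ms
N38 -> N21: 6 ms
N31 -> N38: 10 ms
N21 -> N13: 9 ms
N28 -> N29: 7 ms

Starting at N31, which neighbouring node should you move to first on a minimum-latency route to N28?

Candidate routes:
N31 → N38 → N21 → N13 → N9 → N16 → N34 → N28: 10+6+9+5+22+12+24 = 88
N31 → N21 → N13 → N9 → N16 → N34 → N28: 8+9+5+22+12+24 = 80
N31 → N38 → N19 → N9 → N16 → N34 → N28: 10+18+4+22+12+24 = 90
The minimum is 80 ms via N31 → N21 → N13 → N9 → N16 → N34 → N28.
So from N31 the first move is to N21.

N21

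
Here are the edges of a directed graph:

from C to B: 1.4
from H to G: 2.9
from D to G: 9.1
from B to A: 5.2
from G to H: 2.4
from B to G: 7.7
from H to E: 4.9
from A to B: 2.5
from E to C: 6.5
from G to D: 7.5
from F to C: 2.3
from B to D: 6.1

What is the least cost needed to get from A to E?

Settle nodes by increasing distance from A:
A: 0
B: 2.5  (via A)
D: 8.6  (via B)
G: 10.2  (via B)
H: 12.6  (via G)
E: 17.5  (via H)
Shortest route: A–B–G–H–E = 17.5.

17.5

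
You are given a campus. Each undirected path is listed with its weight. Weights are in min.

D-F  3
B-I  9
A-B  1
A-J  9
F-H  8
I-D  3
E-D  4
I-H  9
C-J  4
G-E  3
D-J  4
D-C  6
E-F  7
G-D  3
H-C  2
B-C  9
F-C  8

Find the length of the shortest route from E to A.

17 min

Shortest distances from E:
E: 0
G: 3  (via E)
D: 4  (via E)
F: 7  (via E)
I: 7  (via D)
J: 8  (via D)
C: 10  (via D)
H: 12  (via C)
B: 16  (via I)
A: 17  (via J)
Shortest route: E–D–J–A = 17 min.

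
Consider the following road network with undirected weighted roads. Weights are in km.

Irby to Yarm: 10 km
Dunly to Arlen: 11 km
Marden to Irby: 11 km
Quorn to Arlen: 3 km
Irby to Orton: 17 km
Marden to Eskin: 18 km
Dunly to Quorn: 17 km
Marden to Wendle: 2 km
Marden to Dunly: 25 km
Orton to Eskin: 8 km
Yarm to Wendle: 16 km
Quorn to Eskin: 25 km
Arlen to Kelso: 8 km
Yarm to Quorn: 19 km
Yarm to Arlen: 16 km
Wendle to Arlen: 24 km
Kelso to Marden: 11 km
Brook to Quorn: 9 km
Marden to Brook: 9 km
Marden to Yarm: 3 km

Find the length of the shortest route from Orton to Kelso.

Compare a few routes:
Orton - Irby - Marden - Kelso: 17+11+11 = 39
Orton - Eskin - Marden - Kelso: 8+18+11 = 37
Orton - Irby - Yarm - Marden - Kelso: 17+10+3+11 = 41
The minimum is 37 km via Orton - Eskin - Marden - Kelso.

37 km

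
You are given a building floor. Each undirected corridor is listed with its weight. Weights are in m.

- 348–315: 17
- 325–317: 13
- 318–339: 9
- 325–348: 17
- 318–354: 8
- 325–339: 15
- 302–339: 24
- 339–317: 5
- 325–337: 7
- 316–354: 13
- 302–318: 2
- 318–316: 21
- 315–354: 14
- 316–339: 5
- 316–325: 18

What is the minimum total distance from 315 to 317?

36 m

Enumerating some paths:
315 - 354 - 316 - 339 - 317: 14+13+5+5 = 37
315 - 354 - 318 - 339 - 317: 14+8+9+5 = 36
Cheapest is 315 - 354 - 318 - 339 - 317 at 36 m.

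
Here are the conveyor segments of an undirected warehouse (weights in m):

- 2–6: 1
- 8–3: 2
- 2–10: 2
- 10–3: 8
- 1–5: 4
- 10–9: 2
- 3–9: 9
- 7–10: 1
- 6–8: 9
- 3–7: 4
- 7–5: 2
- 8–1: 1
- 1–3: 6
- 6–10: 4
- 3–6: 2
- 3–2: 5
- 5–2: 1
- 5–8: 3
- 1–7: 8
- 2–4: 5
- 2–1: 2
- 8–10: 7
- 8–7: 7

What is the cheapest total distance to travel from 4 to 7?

Running Dijkstra from 4:
4: 0
2: 5  (via 4)
5: 6  (via 2)
6: 6  (via 2)
1: 7  (via 2)
10: 7  (via 2)
3: 8  (via 6)
7: 8  (via 5)
Shortest route: 4 → 2 → 5 → 7 = 8 m.

8 m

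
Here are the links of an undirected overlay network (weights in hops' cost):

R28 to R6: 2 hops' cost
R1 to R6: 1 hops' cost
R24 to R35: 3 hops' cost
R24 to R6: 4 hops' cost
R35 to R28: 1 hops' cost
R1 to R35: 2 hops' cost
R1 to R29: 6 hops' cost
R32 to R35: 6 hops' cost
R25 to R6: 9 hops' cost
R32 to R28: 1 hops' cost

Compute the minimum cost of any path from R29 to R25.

16 hops' cost

Settle nodes by increasing distance from R29:
R29: 0
R1: 6  (via R29)
R6: 7  (via R1)
R35: 8  (via R1)
R28: 9  (via R6)
R32: 10  (via R28)
R24: 11  (via R6)
R25: 16  (via R6)
Shortest route: R29–R1–R6–R25 = 16 hops' cost.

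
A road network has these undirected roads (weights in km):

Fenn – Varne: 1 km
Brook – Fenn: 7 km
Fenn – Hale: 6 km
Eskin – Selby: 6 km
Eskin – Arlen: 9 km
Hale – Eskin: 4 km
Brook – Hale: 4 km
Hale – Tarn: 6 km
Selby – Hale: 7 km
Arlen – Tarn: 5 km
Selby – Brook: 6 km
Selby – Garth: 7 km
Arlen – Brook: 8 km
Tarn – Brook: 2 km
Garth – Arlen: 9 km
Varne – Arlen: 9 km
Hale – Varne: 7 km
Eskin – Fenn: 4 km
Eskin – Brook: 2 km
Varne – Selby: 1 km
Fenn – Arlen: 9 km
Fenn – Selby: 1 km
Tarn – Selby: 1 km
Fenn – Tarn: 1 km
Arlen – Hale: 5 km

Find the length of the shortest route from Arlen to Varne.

Compare a few routes:
Arlen - Tarn - Selby - Fenn - Varne: 5+1+1+1 = 8
Arlen - Tarn - Fenn - Varne: 5+1+1 = 7
Arlen - Tarn - Fenn - Selby - Varne: 5+1+1+1 = 8
Arlen - Varne: 9 = 9
The minimum is 7 km via Arlen - Tarn - Fenn - Varne.

7 km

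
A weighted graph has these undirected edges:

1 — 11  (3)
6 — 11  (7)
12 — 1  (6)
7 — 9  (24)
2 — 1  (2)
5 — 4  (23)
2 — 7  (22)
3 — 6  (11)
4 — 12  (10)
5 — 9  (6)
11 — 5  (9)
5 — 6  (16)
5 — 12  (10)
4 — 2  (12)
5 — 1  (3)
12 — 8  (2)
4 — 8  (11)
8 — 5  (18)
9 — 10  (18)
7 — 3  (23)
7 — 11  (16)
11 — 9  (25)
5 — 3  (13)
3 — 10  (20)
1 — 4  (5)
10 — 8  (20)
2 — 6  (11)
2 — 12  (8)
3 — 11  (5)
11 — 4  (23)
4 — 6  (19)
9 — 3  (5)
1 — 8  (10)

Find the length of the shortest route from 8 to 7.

27

Running Dijkstra from 8:
8: 0
12: 2  (via 8)
1: 8  (via 12)
2: 10  (via 12)
4: 11  (via 8)
5: 11  (via 1)
11: 11  (via 1)
3: 16  (via 11)
9: 17  (via 5)
6: 18  (via 11)
10: 20  (via 8)
7: 27  (via 11)
Shortest route: 8–12–1–11–7 = 27.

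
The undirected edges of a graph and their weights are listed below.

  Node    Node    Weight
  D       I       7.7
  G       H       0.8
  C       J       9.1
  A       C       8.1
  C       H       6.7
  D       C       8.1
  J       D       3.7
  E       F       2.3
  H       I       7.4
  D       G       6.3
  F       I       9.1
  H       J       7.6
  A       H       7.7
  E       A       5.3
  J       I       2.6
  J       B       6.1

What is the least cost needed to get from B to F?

Enumerating some paths:
B → J → H → I → F: 6.1+7.6+7.4+9.1 = 30.2
B → J → D → I → F: 6.1+3.7+7.7+9.1 = 26.6
B → J → I → F: 6.1+2.6+9.1 = 17.8
B → J → H → A → E → F: 6.1+7.6+7.7+5.3+2.3 = 29
Cheapest is B → J → I → F at 17.8.

17.8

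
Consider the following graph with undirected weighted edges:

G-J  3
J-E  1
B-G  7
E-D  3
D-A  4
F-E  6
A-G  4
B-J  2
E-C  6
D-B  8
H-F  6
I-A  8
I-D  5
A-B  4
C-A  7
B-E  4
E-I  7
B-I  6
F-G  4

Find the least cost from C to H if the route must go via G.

Shortest C→G: C → E → J → G = 10
Best G to H: G → F → H costing 10
Total via G: 10 + 10 = 20.

20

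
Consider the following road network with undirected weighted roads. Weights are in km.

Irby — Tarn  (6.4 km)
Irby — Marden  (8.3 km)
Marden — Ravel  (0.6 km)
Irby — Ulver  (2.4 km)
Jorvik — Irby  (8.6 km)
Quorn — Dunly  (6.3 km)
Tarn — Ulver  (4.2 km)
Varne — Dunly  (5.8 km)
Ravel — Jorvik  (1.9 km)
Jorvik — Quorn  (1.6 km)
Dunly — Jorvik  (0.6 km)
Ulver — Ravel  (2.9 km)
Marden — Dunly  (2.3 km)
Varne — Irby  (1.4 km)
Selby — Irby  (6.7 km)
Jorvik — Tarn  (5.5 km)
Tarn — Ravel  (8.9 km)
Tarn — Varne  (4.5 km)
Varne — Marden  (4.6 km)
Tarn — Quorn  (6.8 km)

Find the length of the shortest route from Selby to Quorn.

Shortest distances from Selby:
Selby: 0
Irby: 6.7  (via Selby)
Varne: 8.1  (via Irby)
Ulver: 9.1  (via Irby)
Ravel: 12  (via Ulver)
Marden: 12.6  (via Ravel)
Tarn: 12.6  (via Varne)
Dunly: 13.9  (via Varne)
Jorvik: 13.9  (via Ravel)
Quorn: 15.5  (via Jorvik)
Shortest route: Selby → Irby → Ulver → Ravel → Jorvik → Quorn = 15.5 km.

15.5 km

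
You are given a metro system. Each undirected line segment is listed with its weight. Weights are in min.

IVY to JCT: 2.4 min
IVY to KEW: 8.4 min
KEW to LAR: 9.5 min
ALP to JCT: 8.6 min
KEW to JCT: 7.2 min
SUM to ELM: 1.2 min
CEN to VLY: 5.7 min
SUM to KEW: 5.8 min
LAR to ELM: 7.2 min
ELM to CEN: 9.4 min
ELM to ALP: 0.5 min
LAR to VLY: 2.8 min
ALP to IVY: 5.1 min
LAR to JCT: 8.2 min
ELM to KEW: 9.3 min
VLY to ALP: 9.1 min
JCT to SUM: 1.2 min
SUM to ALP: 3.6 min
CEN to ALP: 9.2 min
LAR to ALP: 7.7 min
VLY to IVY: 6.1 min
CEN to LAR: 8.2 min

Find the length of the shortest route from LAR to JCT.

8.2 min

Compare a few routes:
LAR → JCT: 8.2 = 8.2
LAR → ELM → SUM → JCT: 7.2+1.2+1.2 = 9.6
LAR → ALP → ELM → SUM → JCT: 7.7+0.5+1.2+1.2 = 10.6
LAR → VLY → IVY → JCT: 2.8+6.1+2.4 = 11.3
Cheapest is LAR → JCT at 8.2 min.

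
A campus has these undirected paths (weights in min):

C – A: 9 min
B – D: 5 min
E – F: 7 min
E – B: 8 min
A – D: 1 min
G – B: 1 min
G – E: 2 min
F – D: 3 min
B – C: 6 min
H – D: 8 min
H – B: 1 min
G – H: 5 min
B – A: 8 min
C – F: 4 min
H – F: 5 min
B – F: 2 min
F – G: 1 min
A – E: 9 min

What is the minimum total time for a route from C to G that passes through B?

Shortest C→B: C–B = 6
Shortest B→G: B–G = 1
Total via B: 6 + 1 = 7 min.

7 min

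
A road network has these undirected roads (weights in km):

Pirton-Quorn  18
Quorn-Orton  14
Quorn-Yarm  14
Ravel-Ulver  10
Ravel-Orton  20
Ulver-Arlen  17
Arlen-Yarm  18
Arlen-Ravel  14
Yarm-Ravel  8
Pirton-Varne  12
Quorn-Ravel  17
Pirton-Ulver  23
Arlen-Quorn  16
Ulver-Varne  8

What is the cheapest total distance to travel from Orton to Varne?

Running Dijkstra from Orton:
Orton: 0
Quorn: 14  (via Orton)
Ravel: 20  (via Orton)
Yarm: 28  (via Quorn)
Ulver: 30  (via Ravel)
Arlen: 30  (via Quorn)
Pirton: 32  (via Quorn)
Varne: 38  (via Ulver)
Shortest route: Orton → Ravel → Ulver → Varne = 38 km.

38 km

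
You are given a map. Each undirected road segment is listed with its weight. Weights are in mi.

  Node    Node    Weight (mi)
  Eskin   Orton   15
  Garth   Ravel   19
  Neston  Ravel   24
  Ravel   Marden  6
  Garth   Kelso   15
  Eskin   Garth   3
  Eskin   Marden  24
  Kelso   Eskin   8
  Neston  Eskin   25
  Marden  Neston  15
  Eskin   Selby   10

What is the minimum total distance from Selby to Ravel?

32 mi

Candidate routes:
Selby–Eskin–Neston–Marden–Ravel: 10+25+15+6 = 56
Selby–Eskin–Garth–Ravel: 10+3+19 = 32
Selby–Eskin–Kelso–Garth–Ravel: 10+8+15+19 = 52
Selby–Eskin–Marden–Ravel: 10+24+6 = 40
Cheapest is Selby–Eskin–Garth–Ravel at 32 mi.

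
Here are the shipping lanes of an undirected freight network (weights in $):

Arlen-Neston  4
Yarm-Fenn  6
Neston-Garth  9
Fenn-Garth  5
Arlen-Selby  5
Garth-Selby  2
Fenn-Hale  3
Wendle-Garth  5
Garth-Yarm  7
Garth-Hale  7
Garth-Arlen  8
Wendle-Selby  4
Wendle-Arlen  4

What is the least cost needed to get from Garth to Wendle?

$5

Candidate routes:
Garth → Wendle: 5 = 5
Garth → Selby → Wendle: 2+4 = 6
Cheapest is Garth → Wendle at $5.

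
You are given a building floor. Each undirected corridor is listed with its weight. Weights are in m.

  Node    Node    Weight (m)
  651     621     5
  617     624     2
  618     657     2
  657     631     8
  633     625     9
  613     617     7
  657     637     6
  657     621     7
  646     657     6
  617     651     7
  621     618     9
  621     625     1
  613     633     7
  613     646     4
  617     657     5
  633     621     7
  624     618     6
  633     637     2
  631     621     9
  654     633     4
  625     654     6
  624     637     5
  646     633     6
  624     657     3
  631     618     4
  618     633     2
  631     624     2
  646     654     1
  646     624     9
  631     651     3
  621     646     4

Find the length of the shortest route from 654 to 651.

Settle nodes by increasing distance from 654:
654: 0
646: 1  (via 654)
633: 4  (via 654)
613: 5  (via 646)
621: 5  (via 646)
625: 6  (via 654)
637: 6  (via 633)
618: 6  (via 633)
657: 7  (via 646)
624: 10  (via 646)
651: 10  (via 621)
Shortest route: 654 → 646 → 621 → 651 = 10 m.

10 m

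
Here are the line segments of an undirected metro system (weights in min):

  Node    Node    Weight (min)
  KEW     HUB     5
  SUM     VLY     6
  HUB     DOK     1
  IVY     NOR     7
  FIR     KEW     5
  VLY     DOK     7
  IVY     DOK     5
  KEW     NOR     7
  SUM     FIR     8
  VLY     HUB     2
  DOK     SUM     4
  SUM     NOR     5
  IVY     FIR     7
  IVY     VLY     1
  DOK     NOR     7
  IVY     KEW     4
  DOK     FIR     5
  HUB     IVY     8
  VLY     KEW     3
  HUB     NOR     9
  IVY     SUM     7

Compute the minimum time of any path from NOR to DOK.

7 min

Compare a few routes:
NOR → SUM → DOK: 5+4 = 9
NOR → DOK: 7 = 7
Cheapest is NOR → DOK at 7 min.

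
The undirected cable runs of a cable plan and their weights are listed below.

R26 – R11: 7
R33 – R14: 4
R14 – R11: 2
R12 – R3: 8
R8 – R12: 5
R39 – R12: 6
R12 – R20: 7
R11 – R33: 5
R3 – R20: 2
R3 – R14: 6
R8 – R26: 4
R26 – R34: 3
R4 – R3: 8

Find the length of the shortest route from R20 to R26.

Shortest distances from R20:
R20: 0
R3: 2  (via R20)
R12: 7  (via R20)
R14: 8  (via R3)
R4: 10  (via R3)
R11: 10  (via R14)
R33: 12  (via R14)
R8: 12  (via R12)
R39: 13  (via R12)
R26: 16  (via R8)
Shortest route: R20–R12–R8–R26 = 16.

16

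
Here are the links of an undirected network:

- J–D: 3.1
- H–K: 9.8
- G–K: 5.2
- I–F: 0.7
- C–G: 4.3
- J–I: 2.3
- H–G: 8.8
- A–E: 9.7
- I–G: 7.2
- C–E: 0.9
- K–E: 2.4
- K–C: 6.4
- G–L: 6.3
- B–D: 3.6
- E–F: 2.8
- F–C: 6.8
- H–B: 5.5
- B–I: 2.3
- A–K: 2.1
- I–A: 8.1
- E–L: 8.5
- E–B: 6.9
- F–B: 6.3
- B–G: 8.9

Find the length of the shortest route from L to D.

Settle nodes by increasing distance from L:
L: 0
G: 6.3  (via L)
E: 8.5  (via L)
C: 9.4  (via E)
K: 10.9  (via E)
F: 11.3  (via E)
I: 12  (via F)
A: 13  (via K)
B: 14.3  (via I)
J: 14.3  (via I)
H: 15.1  (via G)
D: 17.4  (via J)
Shortest route: L–E–F–I–J–D = 17.4.

17.4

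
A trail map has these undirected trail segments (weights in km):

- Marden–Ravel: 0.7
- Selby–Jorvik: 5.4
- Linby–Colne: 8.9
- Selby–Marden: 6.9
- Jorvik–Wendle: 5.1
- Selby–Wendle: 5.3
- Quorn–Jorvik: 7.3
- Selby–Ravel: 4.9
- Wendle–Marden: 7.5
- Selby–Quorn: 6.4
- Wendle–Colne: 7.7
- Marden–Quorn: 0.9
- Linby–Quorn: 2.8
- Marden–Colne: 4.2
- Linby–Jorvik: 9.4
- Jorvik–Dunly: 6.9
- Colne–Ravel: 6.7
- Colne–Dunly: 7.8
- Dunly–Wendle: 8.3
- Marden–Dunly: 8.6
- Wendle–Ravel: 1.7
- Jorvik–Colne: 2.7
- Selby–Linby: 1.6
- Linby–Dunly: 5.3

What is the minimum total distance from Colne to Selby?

Settle nodes by increasing distance from Colne:
Colne: 0
Jorvik: 2.7  (via Colne)
Marden: 4.2  (via Colne)
Ravel: 4.9  (via Marden)
Quorn: 5.1  (via Marden)
Wendle: 6.6  (via Ravel)
Dunly: 7.8  (via Colne)
Linby: 7.9  (via Quorn)
Selby: 8.1  (via Jorvik)
Shortest route: Colne → Jorvik → Selby = 8.1 km.

8.1 km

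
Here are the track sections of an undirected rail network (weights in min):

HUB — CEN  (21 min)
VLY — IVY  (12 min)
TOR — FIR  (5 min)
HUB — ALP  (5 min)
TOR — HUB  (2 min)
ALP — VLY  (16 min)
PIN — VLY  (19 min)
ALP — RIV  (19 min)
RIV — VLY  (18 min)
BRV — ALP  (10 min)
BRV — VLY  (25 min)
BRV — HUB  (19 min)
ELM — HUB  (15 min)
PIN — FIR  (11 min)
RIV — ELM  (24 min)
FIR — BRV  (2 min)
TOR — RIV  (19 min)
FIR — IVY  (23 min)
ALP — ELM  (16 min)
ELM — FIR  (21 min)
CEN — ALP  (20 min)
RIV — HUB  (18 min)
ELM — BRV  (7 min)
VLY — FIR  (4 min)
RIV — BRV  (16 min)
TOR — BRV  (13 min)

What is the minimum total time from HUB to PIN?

18 min

Running Dijkstra from HUB:
HUB: 0
TOR: 2  (via HUB)
ALP: 5  (via HUB)
FIR: 7  (via TOR)
BRV: 9  (via FIR)
VLY: 11  (via FIR)
ELM: 15  (via HUB)
PIN: 18  (via FIR)
Shortest route: HUB–TOR–FIR–PIN = 18 min.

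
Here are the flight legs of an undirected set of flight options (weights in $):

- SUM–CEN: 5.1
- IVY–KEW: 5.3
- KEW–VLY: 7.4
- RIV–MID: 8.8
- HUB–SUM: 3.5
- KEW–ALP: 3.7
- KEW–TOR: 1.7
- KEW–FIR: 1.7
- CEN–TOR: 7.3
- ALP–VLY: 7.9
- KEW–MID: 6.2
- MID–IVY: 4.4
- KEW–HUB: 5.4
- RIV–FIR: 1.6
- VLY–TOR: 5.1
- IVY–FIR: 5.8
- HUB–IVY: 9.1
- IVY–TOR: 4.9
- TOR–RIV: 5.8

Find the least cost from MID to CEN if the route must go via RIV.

$21.1

Shortest MID→RIV: MID–RIV = 8.8
Best RIV to CEN: RIV–FIR–KEW–TOR–CEN costing 12.3
Total via RIV: 8.8 + 12.3 = $21.1.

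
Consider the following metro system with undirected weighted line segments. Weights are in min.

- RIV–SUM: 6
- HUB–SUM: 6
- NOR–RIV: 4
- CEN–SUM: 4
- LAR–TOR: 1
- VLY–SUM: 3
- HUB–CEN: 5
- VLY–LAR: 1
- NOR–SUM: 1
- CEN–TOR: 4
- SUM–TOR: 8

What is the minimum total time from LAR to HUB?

Compare a few routes:
LAR → TOR → CEN → SUM → HUB: 1+4+4+6 = 15
LAR → VLY → SUM → HUB: 1+3+6 = 10
LAR → VLY → SUM → CEN → HUB: 1+3+4+5 = 13
LAR → TOR → SUM → HUB: 1+8+6 = 15
The minimum is 10 min via LAR → VLY → SUM → HUB.

10 min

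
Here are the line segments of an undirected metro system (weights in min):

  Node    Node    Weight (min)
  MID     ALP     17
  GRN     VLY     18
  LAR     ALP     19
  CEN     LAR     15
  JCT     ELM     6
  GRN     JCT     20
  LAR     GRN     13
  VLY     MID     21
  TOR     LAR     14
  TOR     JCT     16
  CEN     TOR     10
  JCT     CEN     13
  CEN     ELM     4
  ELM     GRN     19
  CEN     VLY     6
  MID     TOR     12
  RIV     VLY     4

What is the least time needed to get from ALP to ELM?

Compare a few routes:
ALP–MID–TOR–CEN–ELM: 17+12+10+4 = 43
ALP–LAR–CEN–ELM: 19+15+4 = 38
ALP–LAR–TOR–CEN–ELM: 19+14+10+4 = 47
ALP–MID–VLY–CEN–ELM: 17+21+6+4 = 48
Cheapest is ALP–LAR–CEN–ELM at 38 min.

38 min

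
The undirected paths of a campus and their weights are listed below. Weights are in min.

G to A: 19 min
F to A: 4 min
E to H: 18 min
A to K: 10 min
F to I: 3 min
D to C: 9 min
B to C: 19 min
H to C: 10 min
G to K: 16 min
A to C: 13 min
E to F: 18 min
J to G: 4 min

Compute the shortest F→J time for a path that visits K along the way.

34 min

Best F to K: F–A–K costing 14
Shortest K→J: K–G–J = 20
Total via K: 14 + 20 = 34 min.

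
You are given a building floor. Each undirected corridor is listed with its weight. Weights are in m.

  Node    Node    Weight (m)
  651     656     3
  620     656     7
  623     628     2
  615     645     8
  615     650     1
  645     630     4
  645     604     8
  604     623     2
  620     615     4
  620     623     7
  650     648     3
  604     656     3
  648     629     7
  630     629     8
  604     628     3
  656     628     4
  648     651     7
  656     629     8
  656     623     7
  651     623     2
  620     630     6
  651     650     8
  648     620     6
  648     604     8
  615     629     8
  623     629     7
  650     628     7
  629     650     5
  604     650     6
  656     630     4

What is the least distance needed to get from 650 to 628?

7 m

Candidate routes:
650 → 628: 7 = 7
650 → 604 → 623 → 628: 6+2+2 = 10
650 → 604 → 628: 6+3 = 9
650 → 651 → 623 → 628: 8+2+2 = 12
Cheapest is 650 → 628 at 7 m.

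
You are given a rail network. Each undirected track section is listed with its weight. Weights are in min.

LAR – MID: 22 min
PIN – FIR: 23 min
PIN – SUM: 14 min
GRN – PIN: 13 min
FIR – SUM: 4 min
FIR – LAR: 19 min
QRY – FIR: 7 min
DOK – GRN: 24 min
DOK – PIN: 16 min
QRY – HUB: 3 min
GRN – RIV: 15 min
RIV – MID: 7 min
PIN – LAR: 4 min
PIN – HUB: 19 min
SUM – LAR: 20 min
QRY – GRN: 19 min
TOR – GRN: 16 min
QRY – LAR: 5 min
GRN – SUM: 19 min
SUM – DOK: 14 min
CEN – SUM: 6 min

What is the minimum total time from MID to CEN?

44 min

Compare a few routes:
MID–LAR–PIN–SUM–CEN: 22+4+14+6 = 46
MID–LAR–QRY–FIR–SUM–CEN: 22+5+7+4+6 = 44
The minimum is 44 min via MID–LAR–QRY–FIR–SUM–CEN.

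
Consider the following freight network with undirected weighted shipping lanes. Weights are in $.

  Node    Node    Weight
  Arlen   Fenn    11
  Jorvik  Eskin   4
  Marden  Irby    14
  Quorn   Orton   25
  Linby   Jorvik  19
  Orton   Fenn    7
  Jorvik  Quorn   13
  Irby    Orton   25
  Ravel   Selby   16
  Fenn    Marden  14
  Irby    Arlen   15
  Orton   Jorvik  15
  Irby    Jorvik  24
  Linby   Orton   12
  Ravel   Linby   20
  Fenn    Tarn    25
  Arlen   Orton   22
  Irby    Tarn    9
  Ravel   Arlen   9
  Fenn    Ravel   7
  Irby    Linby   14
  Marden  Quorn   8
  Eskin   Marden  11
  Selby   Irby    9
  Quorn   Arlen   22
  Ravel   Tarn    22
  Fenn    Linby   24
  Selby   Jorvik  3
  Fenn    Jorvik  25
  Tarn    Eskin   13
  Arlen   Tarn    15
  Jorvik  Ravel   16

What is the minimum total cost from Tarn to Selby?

$18

Candidate routes:
Tarn → Ravel → Selby: 22+16 = 38
Tarn → Irby → Selby: 9+9 = 18
Tarn → Irby → Jorvik → Selby: 9+24+3 = 36
Tarn → Eskin → Jorvik → Selby: 13+4+3 = 20
The minimum is $18 via Tarn → Irby → Selby.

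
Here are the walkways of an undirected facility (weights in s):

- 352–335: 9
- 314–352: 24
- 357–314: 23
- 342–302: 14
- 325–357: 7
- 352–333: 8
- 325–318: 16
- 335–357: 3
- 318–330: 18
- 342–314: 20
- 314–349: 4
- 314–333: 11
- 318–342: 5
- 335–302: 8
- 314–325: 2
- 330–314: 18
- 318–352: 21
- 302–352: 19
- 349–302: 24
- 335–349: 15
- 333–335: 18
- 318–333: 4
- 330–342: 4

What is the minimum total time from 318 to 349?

Shortest distances from 318:
318: 0
333: 4  (via 318)
342: 5  (via 318)
330: 9  (via 342)
352: 12  (via 333)
314: 15  (via 333)
325: 16  (via 318)
302: 19  (via 342)
349: 19  (via 314)
Shortest route: 318–333–314–349 = 19 s.

19 s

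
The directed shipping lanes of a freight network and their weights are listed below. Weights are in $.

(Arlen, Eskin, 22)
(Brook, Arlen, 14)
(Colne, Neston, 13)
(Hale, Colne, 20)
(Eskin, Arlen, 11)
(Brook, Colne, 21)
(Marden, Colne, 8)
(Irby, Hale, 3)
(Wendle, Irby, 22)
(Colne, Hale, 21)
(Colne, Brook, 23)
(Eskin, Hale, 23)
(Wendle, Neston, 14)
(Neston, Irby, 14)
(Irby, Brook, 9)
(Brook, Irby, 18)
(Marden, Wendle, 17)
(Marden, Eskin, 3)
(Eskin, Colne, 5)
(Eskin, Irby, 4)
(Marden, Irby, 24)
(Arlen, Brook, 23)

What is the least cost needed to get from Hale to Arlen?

Shortest distances from Hale:
Hale: 0
Colne: 20  (via Hale)
Neston: 33  (via Colne)
Brook: 43  (via Colne)
Irby: 47  (via Neston)
Arlen: 57  (via Brook)
Shortest route: Hale–Colne–Brook–Arlen = $57.

$57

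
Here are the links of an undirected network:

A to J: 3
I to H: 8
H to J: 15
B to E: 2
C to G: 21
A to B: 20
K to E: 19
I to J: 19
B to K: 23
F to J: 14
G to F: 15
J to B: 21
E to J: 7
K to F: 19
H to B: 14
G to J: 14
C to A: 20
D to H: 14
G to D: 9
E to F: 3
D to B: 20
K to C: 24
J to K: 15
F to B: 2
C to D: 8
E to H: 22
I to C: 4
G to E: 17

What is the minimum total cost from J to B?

Compare a few routes:
J - E - B: 7+2 = 9
J - E - F - B: 7+3+2 = 12
Cheapest is J - E - B at 9.

9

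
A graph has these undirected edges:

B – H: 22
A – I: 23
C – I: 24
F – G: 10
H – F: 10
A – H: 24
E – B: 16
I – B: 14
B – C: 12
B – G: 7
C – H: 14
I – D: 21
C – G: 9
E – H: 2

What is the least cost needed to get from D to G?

Enumerating some paths:
D → I → B → C → G: 21+14+12+9 = 56
D → I → C → G: 21+24+9 = 54
D → I → C → B → G: 21+24+12+7 = 64
D → I → B → G: 21+14+7 = 42
The minimum is 42 via D → I → B → G.

42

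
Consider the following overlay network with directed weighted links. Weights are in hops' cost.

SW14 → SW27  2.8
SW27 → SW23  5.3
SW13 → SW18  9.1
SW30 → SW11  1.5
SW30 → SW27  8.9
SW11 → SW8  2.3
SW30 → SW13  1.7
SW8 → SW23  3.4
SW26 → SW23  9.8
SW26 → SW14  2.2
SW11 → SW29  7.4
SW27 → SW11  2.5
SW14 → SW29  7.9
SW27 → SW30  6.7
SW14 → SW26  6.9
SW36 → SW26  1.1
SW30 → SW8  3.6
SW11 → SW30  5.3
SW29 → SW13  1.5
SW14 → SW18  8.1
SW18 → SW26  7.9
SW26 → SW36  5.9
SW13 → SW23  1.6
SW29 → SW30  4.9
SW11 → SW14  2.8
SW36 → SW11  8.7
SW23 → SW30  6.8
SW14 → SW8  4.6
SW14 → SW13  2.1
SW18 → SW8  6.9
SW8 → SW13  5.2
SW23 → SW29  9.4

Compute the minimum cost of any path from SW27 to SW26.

12.2 hops' cost

Running Dijkstra from SW27:
SW27: 0
SW11: 2.5  (via SW27)
SW8: 4.8  (via SW11)
SW14: 5.3  (via SW11)
SW23: 5.3  (via SW27)
SW30: 6.7  (via SW27)
SW13: 7.4  (via SW14)
SW29: 9.9  (via SW11)
SW26: 12.2  (via SW14)
Shortest route: SW27–SW11–SW14–SW26 = 12.2 hops' cost.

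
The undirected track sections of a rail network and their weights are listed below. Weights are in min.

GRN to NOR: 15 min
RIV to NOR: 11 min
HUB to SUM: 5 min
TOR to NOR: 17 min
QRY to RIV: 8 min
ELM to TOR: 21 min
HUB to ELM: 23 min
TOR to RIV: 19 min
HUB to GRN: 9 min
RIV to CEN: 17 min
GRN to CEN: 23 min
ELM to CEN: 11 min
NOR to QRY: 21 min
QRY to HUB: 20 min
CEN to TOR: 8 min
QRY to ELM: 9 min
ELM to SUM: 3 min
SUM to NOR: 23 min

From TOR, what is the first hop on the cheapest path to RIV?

Enumerating some paths:
TOR - RIV: 19 = 19
TOR - CEN - RIV: 8+17 = 25
The minimum is 19 min via TOR - RIV.
So from TOR the first move is to RIV.

RIV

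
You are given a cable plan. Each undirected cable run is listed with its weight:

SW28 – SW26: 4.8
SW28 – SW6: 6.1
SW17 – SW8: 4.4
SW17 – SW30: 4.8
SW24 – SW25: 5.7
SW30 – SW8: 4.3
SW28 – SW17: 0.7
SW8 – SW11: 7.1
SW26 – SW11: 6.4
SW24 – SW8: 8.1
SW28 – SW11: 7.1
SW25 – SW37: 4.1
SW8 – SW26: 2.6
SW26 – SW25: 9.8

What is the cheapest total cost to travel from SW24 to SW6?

Enumerating some paths:
SW24–SW8–SW17–SW28–SW6: 8.1+4.4+0.7+6.1 = 19.3
SW24–SW25–SW26–SW28–SW6: 5.7+9.8+4.8+6.1 = 26.4
SW24–SW8–SW26–SW28–SW6: 8.1+2.6+4.8+6.1 = 21.6
SW24–SW8–SW30–SW17–SW28–SW6: 8.1+4.3+4.8+0.7+6.1 = 24
Cheapest is SW24–SW8–SW17–SW28–SW6 at 19.3.

19.3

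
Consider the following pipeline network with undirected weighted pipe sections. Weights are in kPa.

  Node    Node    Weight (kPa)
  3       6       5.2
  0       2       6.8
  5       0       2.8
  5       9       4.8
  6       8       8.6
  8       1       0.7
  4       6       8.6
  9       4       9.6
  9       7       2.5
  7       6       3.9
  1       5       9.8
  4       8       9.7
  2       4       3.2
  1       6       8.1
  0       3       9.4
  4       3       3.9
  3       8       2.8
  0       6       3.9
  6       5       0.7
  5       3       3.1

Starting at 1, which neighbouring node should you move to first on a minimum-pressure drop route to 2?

8

Enumerating some paths:
1 - 8 - 3 - 5 - 0 - 2: 0.7+2.8+3.1+2.8+6.8 = 16.2
1 - 8 - 3 - 4 - 2: 0.7+2.8+3.9+3.2 = 10.6
1 - 8 - 3 - 5 - 6 - 0 - 2: 0.7+2.8+3.1+0.7+3.9+6.8 = 18
1 - 8 - 4 - 2: 0.7+9.7+3.2 = 13.6
The minimum is 10.6 kPa via 1 - 8 - 3 - 4 - 2.
So from 1 the first move is to 8.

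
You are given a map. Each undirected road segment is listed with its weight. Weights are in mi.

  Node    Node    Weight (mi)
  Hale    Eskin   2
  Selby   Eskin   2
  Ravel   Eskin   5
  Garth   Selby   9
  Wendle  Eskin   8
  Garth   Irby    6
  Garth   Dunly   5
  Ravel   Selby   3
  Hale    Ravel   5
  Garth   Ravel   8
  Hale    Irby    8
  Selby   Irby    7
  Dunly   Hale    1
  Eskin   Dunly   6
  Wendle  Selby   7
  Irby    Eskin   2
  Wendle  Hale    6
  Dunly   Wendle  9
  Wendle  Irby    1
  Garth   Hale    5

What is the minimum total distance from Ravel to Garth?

8 mi

Compare a few routes:
Ravel–Hale–Garth: 5+5 = 10
Ravel–Hale–Dunly–Garth: 5+1+5 = 11
Ravel–Garth: 8 = 8
The minimum is 8 mi via Ravel–Garth.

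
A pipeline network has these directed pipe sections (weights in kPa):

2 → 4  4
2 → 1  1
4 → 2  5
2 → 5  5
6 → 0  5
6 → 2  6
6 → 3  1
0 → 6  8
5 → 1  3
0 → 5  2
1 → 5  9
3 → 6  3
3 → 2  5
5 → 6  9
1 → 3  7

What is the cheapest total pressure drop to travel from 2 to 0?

Compare a few routes:
2 - 1 - 3 - 6 - 0: 1+7+3+5 = 16
2 - 5 - 6 - 0: 5+9+5 = 19
Cheapest is 2 - 1 - 3 - 6 - 0 at 16 kPa.

16 kPa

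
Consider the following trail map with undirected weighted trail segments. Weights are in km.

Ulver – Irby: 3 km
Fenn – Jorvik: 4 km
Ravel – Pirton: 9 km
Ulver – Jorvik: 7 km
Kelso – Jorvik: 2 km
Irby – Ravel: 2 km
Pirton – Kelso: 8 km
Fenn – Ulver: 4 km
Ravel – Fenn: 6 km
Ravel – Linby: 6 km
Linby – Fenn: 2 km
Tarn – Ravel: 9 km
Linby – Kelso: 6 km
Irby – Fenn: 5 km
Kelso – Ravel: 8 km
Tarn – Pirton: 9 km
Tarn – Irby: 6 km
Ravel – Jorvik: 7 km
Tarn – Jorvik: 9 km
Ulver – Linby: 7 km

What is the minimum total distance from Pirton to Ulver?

Candidate routes:
Pirton → Ravel → Irby → Ulver: 9+2+3 = 14
Pirton → Kelso → Jorvik → Ulver: 8+2+7 = 17
Pirton → Kelso → Jorvik → Fenn → Ulver: 8+2+4+4 = 18
Pirton → Tarn → Irby → Ulver: 9+6+3 = 18
Cheapest is Pirton → Ravel → Irby → Ulver at 14 km.

14 km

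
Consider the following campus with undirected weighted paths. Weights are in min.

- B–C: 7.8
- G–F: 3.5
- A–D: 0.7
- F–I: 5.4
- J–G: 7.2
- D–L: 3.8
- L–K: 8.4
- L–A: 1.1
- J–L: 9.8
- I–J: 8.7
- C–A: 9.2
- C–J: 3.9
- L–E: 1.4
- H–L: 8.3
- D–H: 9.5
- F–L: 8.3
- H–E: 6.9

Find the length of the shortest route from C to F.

14.6 min

Settle nodes by increasing distance from C:
C: 0
J: 3.9  (via C)
B: 7.8  (via C)
A: 9.2  (via C)
D: 9.9  (via A)
L: 10.3  (via A)
G: 11.1  (via J)
E: 11.7  (via L)
I: 12.6  (via J)
F: 14.6  (via G)
Shortest route: C → J → G → F = 14.6 min.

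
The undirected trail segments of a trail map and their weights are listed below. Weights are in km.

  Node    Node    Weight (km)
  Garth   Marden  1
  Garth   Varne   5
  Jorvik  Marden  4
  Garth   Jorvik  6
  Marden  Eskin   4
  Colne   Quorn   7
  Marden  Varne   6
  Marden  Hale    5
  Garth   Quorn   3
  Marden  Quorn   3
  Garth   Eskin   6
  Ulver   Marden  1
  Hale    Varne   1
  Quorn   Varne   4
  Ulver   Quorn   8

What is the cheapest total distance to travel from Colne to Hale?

12 km

Settle nodes by increasing distance from Colne:
Colne: 0
Quorn: 7  (via Colne)
Marden: 10  (via Quorn)
Garth: 10  (via Quorn)
Varne: 11  (via Quorn)
Ulver: 11  (via Marden)
Hale: 12  (via Varne)
Shortest route: Colne–Quorn–Varne–Hale = 12 km.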